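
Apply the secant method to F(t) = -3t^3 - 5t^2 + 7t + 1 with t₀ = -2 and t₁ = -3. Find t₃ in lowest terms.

F(-2) = -9, F(-3) = 16. t₂ = (-3) - 16·((-3) - (-2))/(16 - (-9)) = -59/25.
F(-3) = 16, F(-59/25) = -61488/15625. t₃ = (-59/25) - (-61488/15625)·((-59/25) - (-3))/((-61488/15625) - 16) = -12101/4867.

-12101/4867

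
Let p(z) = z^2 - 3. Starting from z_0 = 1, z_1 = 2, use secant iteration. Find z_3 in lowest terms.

p(1) = -2, p(2) = 1. z_2 = 2 - 1·(2 - 1)/(1 - (-2)) = 5/3.
p(2) = 1, p(5/3) = -2/9. z_3 = (5/3) - (-2/9)·((5/3) - 2)/((-2/9) - 1) = 19/11.

19/11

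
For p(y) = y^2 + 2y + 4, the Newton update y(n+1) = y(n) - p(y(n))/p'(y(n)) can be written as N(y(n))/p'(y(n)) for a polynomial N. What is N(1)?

-3

p'(y) = 2y + 2.
N(y) = y·p'(y) - p(y) = y·(2y + 2) - (y^2 + 2y + 4) = y^2 - 4.
N(1) = -3.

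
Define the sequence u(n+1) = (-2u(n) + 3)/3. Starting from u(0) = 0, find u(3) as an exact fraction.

u(1) = (-2·0 + 3)/3 = 1.
u(2) = (-2·1 + 3)/3 = 1/3.
u(3) = (-2·(1/3) + 3)/3 = 7/9.

7/9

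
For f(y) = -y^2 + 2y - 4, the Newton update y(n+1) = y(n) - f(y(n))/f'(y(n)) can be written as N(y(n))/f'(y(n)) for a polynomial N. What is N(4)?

-12

f'(y) = -2y + 2.
N(y) = y·f'(y) - f(y) = y·(-2y + 2) - (-y^2 + 2y - 4) = -y^2 + 4.
N(4) = -12.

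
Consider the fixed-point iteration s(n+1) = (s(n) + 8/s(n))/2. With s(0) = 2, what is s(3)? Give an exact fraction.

577/204

s(1) = (2 + 8/2)/2 = 3.
s(2) = (3 + 8/3)/2 = 17/6.
s(3) = (17/6 + 8/(17/6))/2 = 577/204.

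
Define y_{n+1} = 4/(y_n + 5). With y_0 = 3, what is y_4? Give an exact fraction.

252/359

y_1 = 4/(3 + 5) = 1/2.
y_2 = 4/(1/2 + 5) = 8/11.
y_3 = 4/(8/11 + 5) = 44/63.
y_4 = 4/(44/63 + 5) = 252/359.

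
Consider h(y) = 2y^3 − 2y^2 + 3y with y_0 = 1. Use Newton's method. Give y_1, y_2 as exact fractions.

y_1 = 2/5, y_2 = −8/295

h'(y) = 6y^2 − 4y + 3.
h(1) = 3, h'(1) = 5, so y_1 = 1 − 3/5 = 2/5.
h(2/5) = 126/125, h'(2/5) = 59/25, so y_2 = (2/5) − (126/125)/(59/25) = −8/295.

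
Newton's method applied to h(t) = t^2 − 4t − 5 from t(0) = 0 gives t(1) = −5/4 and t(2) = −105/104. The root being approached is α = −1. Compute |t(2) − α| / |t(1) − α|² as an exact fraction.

2/13

t(1) − α = −5/4 − (−1) = −5/4 + 1 = −1/4, so |t(1) − α| = 1/4.
t(2) − α = −105/104 − (−1) = −105/104 + 1 = −1/104, so |t(2) − α| = 1/104.
|t(1) − α|² = 1/16.
Ratio = (1/104) / (1/16) = 2/13.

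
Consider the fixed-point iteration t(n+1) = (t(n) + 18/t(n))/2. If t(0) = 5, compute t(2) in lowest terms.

t(1) = (5 + 18/5)/2 = 43/10.
t(2) = (43/10 + 18/(43/10))/2 = 3649/860.

3649/860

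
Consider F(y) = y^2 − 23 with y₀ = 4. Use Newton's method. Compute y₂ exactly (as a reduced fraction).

2993/624

F'(y) = 2y.
F(4) = −7, F'(4) = 8, so y₁ = 4 − (−7)/8 = 39/8.
F(39/8) = 49/64, F'(39/8) = 39/4, so y₂ = (39/8) − (49/64)/(39/4) = 2993/624.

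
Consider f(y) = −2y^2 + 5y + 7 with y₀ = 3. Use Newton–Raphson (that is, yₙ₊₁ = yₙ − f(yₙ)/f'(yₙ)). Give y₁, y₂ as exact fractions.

f'(y) = −4y + 5.
f(3) = 4, f'(3) = −7, so y₁ = 3 − 4/(−7) = 25/7.
f(25/7) = −32/49, f'(25/7) = −65/7, so y₂ = (25/7) − (−32/49)/(−65/7) = 1593/455.

y₁ = 25/7, y₂ = 1593/455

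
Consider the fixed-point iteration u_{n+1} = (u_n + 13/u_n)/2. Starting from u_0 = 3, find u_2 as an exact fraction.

119/33

u_1 = (3 + 13/3)/2 = 11/3.
u_2 = (11/3 + 13/(11/3))/2 = 119/33.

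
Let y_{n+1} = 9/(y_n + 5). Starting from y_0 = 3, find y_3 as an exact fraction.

441/317

y_1 = 9/(3 + 5) = 9/8.
y_2 = 9/(9/8 + 5) = 72/49.
y_3 = 9/(72/49 + 5) = 441/317.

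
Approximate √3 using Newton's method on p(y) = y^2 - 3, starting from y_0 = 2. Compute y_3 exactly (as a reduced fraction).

p'(y) = 2y.
p(2) = 1, p'(2) = 4, so y_1 = 2 - 1/4 = 7/4.
p(7/4) = 1/16, p'(7/4) = 7/2, so y_2 = (7/4) - (1/16)/(7/2) = 97/56.
p(97/56) = 1/3136, p'(97/56) = 97/28, so y_3 = (97/56) - (1/3136)/(97/28) = 18817/10864.

18817/10864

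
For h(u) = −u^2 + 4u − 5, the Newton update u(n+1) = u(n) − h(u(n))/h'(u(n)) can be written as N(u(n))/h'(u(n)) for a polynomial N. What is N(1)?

h'(u) = −2u + 4.
N(u) = u·h'(u) − h(u) = u·(−2u + 4) − (−u^2 + 4u − 5) = −u^2 + 5.
N(1) = 4.

4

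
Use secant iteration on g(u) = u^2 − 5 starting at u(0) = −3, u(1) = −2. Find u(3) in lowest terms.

g(−3) = 4, g(−2) = −1. u(2) = (−2) − (−1)·((−2) − (−3))/((−1) − 4) = −11/5.
g(−2) = −1, g(−11/5) = −4/25. u(3) = (−11/5) − (−4/25)·((−11/5) − (−2))/((−4/25) − (−1)) = −47/21.

−47/21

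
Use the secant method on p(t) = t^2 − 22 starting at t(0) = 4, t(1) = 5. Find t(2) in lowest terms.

p(4) = −6, p(5) = 3. t(2) = 5 − 3·(5 − 4)/(3 − (−6)) = 14/3.

14/3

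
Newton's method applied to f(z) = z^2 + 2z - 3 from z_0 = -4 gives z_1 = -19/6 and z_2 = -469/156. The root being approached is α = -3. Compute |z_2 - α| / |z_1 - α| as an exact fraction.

1/26

z_1 - α = -19/6 - (-3) = -19/6 + 3 = -1/6, so |z_1 - α| = 1/6.
z_2 - α = -469/156 - (-3) = -469/156 + 3 = -1/156, so |z_2 - α| = 1/156.
Ratio = (1/156) / (1/6) = 1/26.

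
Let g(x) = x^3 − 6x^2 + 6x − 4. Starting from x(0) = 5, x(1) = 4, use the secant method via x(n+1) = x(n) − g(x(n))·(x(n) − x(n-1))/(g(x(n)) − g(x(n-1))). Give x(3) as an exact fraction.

g(5) = 1, g(4) = −12. x(2) = 4 − (−12)·(4 − 5)/((−12) − 1) = 64/13.
g(4) = −12, g(64/13) = −1236/2197. x(3) = (64/13) − (−1236/2197)·((64/13) − 4)/((−1236/2197) − (−12)) = 1734/349.

1734/349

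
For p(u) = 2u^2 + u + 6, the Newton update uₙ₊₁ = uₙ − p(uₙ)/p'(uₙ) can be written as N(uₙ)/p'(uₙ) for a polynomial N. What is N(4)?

26

p'(u) = 4u + 1.
N(u) = u·p'(u) − p(u) = u·(4u + 1) − (2u^2 + u + 6) = 2u^2 − 6.
N(4) = 26.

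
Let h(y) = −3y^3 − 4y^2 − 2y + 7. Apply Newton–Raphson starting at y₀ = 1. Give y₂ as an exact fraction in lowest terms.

h'(y) = −9y^2 − 8y − 2.
h(1) = −2, h'(1) = −19, so y₁ = 1 − (−2)/(−19) = 17/19.
h(17/19) = −964/6859, h'(17/19) = −5907/361, so y₂ = (17/19) − (−964/6859)/(−5907/361) = 99455/112233.

99455/112233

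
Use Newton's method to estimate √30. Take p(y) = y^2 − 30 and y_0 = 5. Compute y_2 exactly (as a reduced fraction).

241/44

p'(y) = 2y.
p(5) = −5, p'(5) = 10, so y_1 = 5 − (−5)/10 = 11/2.
p(11/2) = 1/4, p'(11/2) = 11, so y_2 = (11/2) − (1/4)/11 = 241/44.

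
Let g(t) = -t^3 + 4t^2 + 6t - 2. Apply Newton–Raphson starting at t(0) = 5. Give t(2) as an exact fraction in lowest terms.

1946971/381785

g'(t) = -3t^2 + 8t + 6.
g(5) = 3, g'(5) = -29, so t(1) = 5 - 3/(-29) = 148/29.
g(148/29) = -2898/24389, g'(148/29) = -26330/841, so t(2) = (148/29) - (-2898/24389)/(-26330/841) = 1946971/381785.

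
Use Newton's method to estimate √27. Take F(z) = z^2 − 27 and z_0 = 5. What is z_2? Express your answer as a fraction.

F'(z) = 2z.
F(5) = −2, F'(5) = 10, so z_1 = 5 − (−2)/10 = 26/5.
F(26/5) = 1/25, F'(26/5) = 52/5, so z_2 = (26/5) − (1/25)/(52/5) = 1351/260.

1351/260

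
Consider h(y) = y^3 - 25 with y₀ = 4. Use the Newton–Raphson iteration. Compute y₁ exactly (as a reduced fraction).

h'(y) = 3y^2.
h(4) = 39, h'(4) = 48, so y₁ = 4 - 39/48 = 51/16.

51/16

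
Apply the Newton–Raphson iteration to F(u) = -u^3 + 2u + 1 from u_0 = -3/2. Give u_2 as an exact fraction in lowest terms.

-3495/3287

F'(u) = -3u^2 + 2.
F(-3/2) = 11/8, F'(-3/2) = -19/4, so u_1 = (-3/2) - (11/8)/(-19/4) = -23/19.
F(-23/19) = 2420/6859, F'(-23/19) = -865/361, so u_2 = (-23/19) - (2420/6859)/(-865/361) = -3495/3287.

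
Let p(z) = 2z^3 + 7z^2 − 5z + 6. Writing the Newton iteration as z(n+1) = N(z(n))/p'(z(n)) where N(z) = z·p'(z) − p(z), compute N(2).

p'(z) = 6z^2 + 14z − 5.
N(z) = z·p'(z) − p(z) = z·(6z^2 + 14z − 5) − (2z^3 + 7z^2 − 5z + 6) = 4z^3 + 7z^2 − 6.
N(2) = 54.

54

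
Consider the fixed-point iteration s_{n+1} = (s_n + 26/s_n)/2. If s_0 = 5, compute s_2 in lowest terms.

s_1 = (5 + 26/5)/2 = 51/10.
s_2 = (51/10 + 26/(51/10))/2 = 5201/1020.

5201/1020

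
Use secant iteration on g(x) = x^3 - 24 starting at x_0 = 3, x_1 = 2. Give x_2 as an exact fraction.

54/19

g(3) = 3, g(2) = -16. x_2 = 2 - (-16)·(2 - 3)/((-16) - 3) = 54/19.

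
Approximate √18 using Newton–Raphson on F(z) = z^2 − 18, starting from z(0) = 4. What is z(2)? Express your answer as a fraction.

F'(z) = 2z.
F(4) = −2, F'(4) = 8, so z(1) = 4 − (−2)/8 = 17/4.
F(17/4) = 1/16, F'(17/4) = 17/2, so z(2) = (17/4) − (1/16)/(17/2) = 577/136.

577/136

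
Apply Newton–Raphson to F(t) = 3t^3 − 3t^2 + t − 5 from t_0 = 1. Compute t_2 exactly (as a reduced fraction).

F'(t) = 9t^2 − 6t + 1.
F(1) = −4, F'(1) = 4, so t_1 = 1 − (−4)/4 = 2.
F(2) = 9, F'(2) = 25, so t_2 = 2 − 9/25 = 41/25.

41/25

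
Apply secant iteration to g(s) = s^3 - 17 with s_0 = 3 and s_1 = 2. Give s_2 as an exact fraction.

47/19

g(3) = 10, g(2) = -9. s_2 = 2 - (-9)·(2 - 3)/((-9) - 10) = 47/19.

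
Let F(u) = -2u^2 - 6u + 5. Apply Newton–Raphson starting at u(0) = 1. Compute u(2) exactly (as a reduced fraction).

F'(u) = -4u - 6.
F(1) = -3, F'(1) = -10, so u(1) = 1 - (-3)/(-10) = 7/10.
F(7/10) = -9/50, F'(7/10) = -44/5, so u(2) = (7/10) - (-9/50)/(-44/5) = 299/440.

299/440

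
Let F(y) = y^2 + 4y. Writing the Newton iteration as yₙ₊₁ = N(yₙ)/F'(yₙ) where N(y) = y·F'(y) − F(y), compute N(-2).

F'(y) = 2y + 4.
N(y) = y·F'(y) − F(y) = y·(2y + 4) − (y^2 + 4y) = y^2.
N(-2) = 4.

4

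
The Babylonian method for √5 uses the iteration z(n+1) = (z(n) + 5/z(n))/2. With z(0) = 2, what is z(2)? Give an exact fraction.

z(1) = (2 + 5/2)/2 = 9/4.
z(2) = (9/4 + 5/(9/4))/2 = 161/72.

161/72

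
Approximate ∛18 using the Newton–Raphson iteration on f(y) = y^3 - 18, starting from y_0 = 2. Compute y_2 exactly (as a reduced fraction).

6857/2601

f'(y) = 3y^2.
f(2) = -10, f'(2) = 12, so y_1 = 2 - (-10)/12 = 17/6.
f(17/6) = 1025/216, f'(17/6) = 289/12, so y_2 = (17/6) - (1025/216)/(289/12) = 6857/2601.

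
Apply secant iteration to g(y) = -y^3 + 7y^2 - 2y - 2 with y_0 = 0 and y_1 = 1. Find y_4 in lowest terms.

g(0) = -2, g(1) = 2. y_2 = 1 - 2·(1 - 0)/(2 - (-2)) = 1/2.
g(1) = 2, g(1/2) = -11/8. y_3 = (1/2) - (-11/8)·((1/2) - 1)/((-11/8) - 2) = 19/27.
g(1/2) = -11/8, g(19/27) = -5698/19683. y_4 = (19/27) - (-5698/19683)·((19/27) - (1/2))/((-5698/19683) - (-11/8)) = 11779/15539.

11779/15539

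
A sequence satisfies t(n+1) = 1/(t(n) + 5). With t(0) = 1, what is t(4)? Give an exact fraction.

161/836

t(1) = 1/(1 + 5) = 1/6.
t(2) = 1/(1/6 + 5) = 6/31.
t(3) = 1/(6/31 + 5) = 31/161.
t(4) = 1/(31/161 + 5) = 161/836.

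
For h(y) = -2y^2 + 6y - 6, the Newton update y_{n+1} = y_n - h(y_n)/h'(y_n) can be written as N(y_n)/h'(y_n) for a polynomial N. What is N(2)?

h'(y) = -4y + 6.
N(y) = y·h'(y) - h(y) = y·(-4y + 6) - (-2y^2 + 6y - 6) = -2y^2 + 6.
N(2) = -2.

-2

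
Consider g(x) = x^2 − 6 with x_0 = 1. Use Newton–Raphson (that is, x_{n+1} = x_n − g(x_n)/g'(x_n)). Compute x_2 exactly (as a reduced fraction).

g'(x) = 2x.
g(1) = −5, g'(1) = 2, so x_1 = 1 − (−5)/2 = 7/2.
g(7/2) = 25/4, g'(7/2) = 7, so x_2 = (7/2) − (25/4)/7 = 73/28.

73/28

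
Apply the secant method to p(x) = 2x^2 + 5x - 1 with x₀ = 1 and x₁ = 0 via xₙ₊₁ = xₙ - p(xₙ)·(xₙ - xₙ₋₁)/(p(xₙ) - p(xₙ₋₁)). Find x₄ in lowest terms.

p(1) = 6, p(0) = -1. x₂ = 0 - (-1)·(0 - 1)/((-1) - 6) = 1/7.
p(0) = -1, p(1/7) = -12/49. x₃ = (1/7) - (-12/49)·((1/7) - 0)/((-12/49) - (-1)) = 7/37.
p(1/7) = -12/49, p(7/37) = 24/1369. x₄ = (7/37) - (24/1369)·((7/37) - (1/7))/((24/1369) - (-12/49)) = 91/489.

91/489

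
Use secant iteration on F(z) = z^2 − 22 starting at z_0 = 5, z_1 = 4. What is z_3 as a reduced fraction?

F(5) = 3, F(4) = −6. z_2 = 4 − (−6)·(4 − 5)/((−6) − 3) = 14/3.
F(4) = −6, F(14/3) = −2/9. z_3 = (14/3) − (−2/9)·((14/3) − 4)/((−2/9) − (−6)) = 61/13.

61/13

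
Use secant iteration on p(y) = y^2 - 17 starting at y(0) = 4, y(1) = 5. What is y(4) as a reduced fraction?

p(4) = -1, p(5) = 8. y(2) = 5 - 8·(5 - 4)/(8 - (-1)) = 37/9.
p(5) = 8, p(37/9) = -8/81. y(3) = (37/9) - (-8/81)·((37/9) - 5)/((-8/81) - 8) = 169/41.
p(37/9) = -8/81, p(169/41) = -16/1681. y(4) = (169/41) - (-16/1681)·((169/41) - (37/9))/((-16/1681) - (-8/81)) = 6263/1519.

6263/1519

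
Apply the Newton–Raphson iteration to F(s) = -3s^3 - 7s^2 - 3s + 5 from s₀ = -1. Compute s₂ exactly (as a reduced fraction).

-47/21

F'(s) = -9s^2 - 14s - 3.
F(-1) = 4, F'(-1) = 2, so s₁ = (-1) - 4/2 = -3.
F(-3) = 32, F'(-3) = -42, so s₂ = (-3) - 32/(-42) = -47/21.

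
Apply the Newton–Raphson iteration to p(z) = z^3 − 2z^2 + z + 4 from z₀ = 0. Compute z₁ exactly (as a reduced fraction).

p'(z) = 3z^2 − 4z + 1.
p(0) = 4, p'(0) = 1, so z₁ = 0 − 4/1 = −4.

−4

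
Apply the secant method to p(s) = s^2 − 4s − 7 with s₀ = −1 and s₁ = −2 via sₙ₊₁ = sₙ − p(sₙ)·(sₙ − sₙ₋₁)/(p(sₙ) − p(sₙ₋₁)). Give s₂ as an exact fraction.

−9/7

p(−1) = −2, p(−2) = 5. s₂ = (−2) − 5·((−2) − (−1))/(5 − (−2)) = −9/7.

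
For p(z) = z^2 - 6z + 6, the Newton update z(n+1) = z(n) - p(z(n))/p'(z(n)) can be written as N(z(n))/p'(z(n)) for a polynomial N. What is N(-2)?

p'(z) = 2z - 6.
N(z) = z·p'(z) - p(z) = z·(2z - 6) - (z^2 - 6z + 6) = z^2 - 6.
N(-2) = -2.

-2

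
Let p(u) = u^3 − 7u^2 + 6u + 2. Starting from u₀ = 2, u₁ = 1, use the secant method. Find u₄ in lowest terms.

1353695/1023391

p(2) = −6, p(1) = 2. u₂ = 1 − 2·(1 − 2)/(2 − (−6)) = 5/4.
p(1) = 2, p(5/4) = 33/64. u₃ = (5/4) − (33/64)·((5/4) − 1)/((33/64) − 2) = 127/95.
p(5/4) = 33/64, p(127/95) = −85602/857375. u₄ = (127/95) − (−85602/857375)·((127/95) − (5/4))/((−85602/857375) − (33/64)) = 1353695/1023391.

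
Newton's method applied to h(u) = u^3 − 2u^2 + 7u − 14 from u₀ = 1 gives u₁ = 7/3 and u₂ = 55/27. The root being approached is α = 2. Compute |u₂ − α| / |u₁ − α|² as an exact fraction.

u₁ − α = 7/3 − 2 = 1/3, so |u₁ − α| = 1/3.
u₂ − α = 55/27 − 2 = 1/27, so |u₂ − α| = 1/27.
|u₁ − α|² = 1/9.
Ratio = (1/27) / (1/9) = 1/3.

1/3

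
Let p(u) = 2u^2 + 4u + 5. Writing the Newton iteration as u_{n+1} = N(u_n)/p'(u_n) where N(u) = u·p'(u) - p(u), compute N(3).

p'(u) = 4u + 4.
N(u) = u·p'(u) - p(u) = u·(4u + 4) - (2u^2 + 4u + 5) = 2u^2 - 5.
N(3) = 13.

13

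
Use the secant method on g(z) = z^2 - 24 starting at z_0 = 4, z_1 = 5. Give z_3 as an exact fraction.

g(4) = -8, g(5) = 1. z_2 = 5 - 1·(5 - 4)/(1 - (-8)) = 44/9.
g(5) = 1, g(44/9) = -8/81. z_3 = (44/9) - (-8/81)·((44/9) - 5)/((-8/81) - 1) = 436/89.

436/89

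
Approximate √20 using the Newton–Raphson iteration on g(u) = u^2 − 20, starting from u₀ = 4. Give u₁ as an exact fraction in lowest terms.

g'(u) = 2u.
g(4) = −4, g'(4) = 8, so u₁ = 4 − (−4)/8 = 9/2.

9/2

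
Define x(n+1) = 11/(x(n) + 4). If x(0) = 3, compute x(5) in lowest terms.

14971/8007

x(1) = 11/(3 + 4) = 11/7.
x(2) = 11/(11/7 + 4) = 77/39.
x(3) = 11/(77/39 + 4) = 429/233.
x(4) = 11/(429/233 + 4) = 2563/1361.
x(5) = 11/(2563/1361 + 4) = 14971/8007.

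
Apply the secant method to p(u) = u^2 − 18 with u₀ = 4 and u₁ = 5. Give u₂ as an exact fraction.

38/9

p(4) = −2, p(5) = 7. u₂ = 5 − 7·(5 − 4)/(7 − (−2)) = 38/9.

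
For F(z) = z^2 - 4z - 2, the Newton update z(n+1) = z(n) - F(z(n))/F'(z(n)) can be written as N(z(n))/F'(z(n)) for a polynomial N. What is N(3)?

11

F'(z) = 2z - 4.
N(z) = z·F'(z) - F(z) = z·(2z - 4) - (z^2 - 4z - 2) = z^2 + 2.
N(3) = 11.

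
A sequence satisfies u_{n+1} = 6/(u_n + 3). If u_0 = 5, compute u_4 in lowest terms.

u_1 = 6/(5 + 3) = 3/4.
u_2 = 6/(3/4 + 3) = 8/5.
u_3 = 6/(8/5 + 3) = 30/23.
u_4 = 6/(30/23 + 3) = 46/33.

46/33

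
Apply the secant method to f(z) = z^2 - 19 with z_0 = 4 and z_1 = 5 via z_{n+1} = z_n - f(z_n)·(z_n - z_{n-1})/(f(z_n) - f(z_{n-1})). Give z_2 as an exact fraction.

f(4) = -3, f(5) = 6. z_2 = 5 - 6·(5 - 4)/(6 - (-3)) = 13/3.

13/3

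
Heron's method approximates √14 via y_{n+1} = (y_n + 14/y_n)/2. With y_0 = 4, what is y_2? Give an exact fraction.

y_1 = (4 + 14/4)/2 = 15/4.
y_2 = (15/4 + 14/(15/4))/2 = 449/120.

449/120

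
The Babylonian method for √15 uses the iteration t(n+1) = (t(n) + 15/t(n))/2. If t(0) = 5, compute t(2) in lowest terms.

t(1) = (5 + 15/5)/2 = 4.
t(2) = (4 + 15/4)/2 = 31/8.

31/8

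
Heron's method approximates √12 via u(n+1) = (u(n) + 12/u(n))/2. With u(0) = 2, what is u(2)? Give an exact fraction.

u(1) = (2 + 12/2)/2 = 4.
u(2) = (4 + 12/4)/2 = 7/2.

7/2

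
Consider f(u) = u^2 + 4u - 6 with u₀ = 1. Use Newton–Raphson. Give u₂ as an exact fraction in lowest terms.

265/228

f'(u) = 2u + 4.
f(1) = -1, f'(1) = 6, so u₁ = 1 - (-1)/6 = 7/6.
f(7/6) = 1/36, f'(7/6) = 19/3, so u₂ = (7/6) - (1/36)/(19/3) = 265/228.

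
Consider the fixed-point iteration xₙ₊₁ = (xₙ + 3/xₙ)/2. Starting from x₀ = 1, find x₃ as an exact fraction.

97/56

x₁ = (1 + 3/1)/2 = 2.
x₂ = (2 + 3/2)/2 = 7/4.
x₃ = (7/4 + 3/(7/4))/2 = 97/56.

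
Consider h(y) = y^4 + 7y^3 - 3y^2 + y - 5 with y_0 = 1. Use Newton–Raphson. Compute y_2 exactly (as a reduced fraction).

h'(y) = 4y^3 + 21y^2 - 6y + 1.
h(1) = 1, h'(1) = 20, so y_1 = 1 - 1/20 = 19/20.
h(19/20) = 9381/160000, h'(19/20) = 8841/500, so y_2 = (19/20) - (9381/160000)/(8841/500) = 892761/943040.

892761/943040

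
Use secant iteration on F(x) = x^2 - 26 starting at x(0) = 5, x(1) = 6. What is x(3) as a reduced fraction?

F(5) = -1, F(6) = 10. x(2) = 6 - 10·(6 - 5)/(10 - (-1)) = 56/11.
F(6) = 10, F(56/11) = -10/121. x(3) = (56/11) - (-10/121)·((56/11) - 6)/((-10/121) - 10) = 311/61.

311/61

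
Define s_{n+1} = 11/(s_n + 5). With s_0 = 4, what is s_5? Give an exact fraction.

27621/16724

s_1 = 11/(4 + 5) = 11/9.
s_2 = 11/(11/9 + 5) = 99/56.
s_3 = 11/(99/56 + 5) = 616/379.
s_4 = 11/(616/379 + 5) = 4169/2511.
s_5 = 11/(4169/2511 + 5) = 27621/16724.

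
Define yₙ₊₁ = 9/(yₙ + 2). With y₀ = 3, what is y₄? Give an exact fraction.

y₁ = 9/(3 + 2) = 9/5.
y₂ = 9/(9/5 + 2) = 45/19.
y₃ = 9/(45/19 + 2) = 171/83.
y₄ = 9/(171/83 + 2) = 747/337.

747/337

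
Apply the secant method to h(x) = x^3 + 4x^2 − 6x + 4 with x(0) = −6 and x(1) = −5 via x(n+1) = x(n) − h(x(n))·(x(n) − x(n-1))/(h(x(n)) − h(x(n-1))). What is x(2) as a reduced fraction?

h(−6) = −32, h(−5) = 9. x(2) = (−5) − 9·((−5) − (−6))/(9 − (−32)) = −214/41.

−214/41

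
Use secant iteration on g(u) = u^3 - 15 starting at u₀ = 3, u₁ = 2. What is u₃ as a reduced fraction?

g(3) = 12, g(2) = -7. u₂ = 2 - (-7)·(2 - 3)/((-7) - 12) = 45/19.
g(2) = -7, g(45/19) = -11760/6859. u₃ = (45/19) - (-11760/6859)·((45/19) - 2)/((-11760/6859) - (-7)) = 12885/5179.

12885/5179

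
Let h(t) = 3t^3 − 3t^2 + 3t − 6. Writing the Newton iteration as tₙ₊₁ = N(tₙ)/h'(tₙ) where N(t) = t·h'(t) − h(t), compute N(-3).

−183

h'(t) = 9t^2 − 6t + 3.
N(t) = t·h'(t) − h(t) = t·(9t^2 − 6t + 3) − (3t^3 − 3t^2 + 3t − 6) = 6t^3 − 3t^2 + 6.
N(-3) = −183.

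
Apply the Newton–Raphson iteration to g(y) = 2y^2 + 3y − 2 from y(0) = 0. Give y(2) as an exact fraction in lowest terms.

26/51

g'(y) = 4y + 3.
g(0) = −2, g'(0) = 3, so y(1) = 0 − (−2)/3 = 2/3.
g(2/3) = 8/9, g'(2/3) = 17/3, so y(2) = (2/3) − (8/9)/(17/3) = 26/51.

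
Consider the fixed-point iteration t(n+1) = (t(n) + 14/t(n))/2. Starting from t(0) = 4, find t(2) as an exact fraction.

t(1) = (4 + 14/4)/2 = 15/4.
t(2) = (15/4 + 14/(15/4))/2 = 449/120.

449/120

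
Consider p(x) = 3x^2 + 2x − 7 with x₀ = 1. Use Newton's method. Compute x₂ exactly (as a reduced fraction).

p'(x) = 6x + 2.
p(1) = −2, p'(1) = 8, so x₁ = 1 − (−2)/8 = 5/4.
p(5/4) = 3/16, p'(5/4) = 19/2, so x₂ = (5/4) − (3/16)/(19/2) = 187/152.

187/152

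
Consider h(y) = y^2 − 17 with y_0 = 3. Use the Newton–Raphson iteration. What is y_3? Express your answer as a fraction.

25889/6279

h'(y) = 2y.
h(3) = −8, h'(3) = 6, so y_1 = 3 − (−8)/6 = 13/3.
h(13/3) = 16/9, h'(13/3) = 26/3, so y_2 = (13/3) − (16/9)/(26/3) = 161/39.
h(161/39) = 64/1521, h'(161/39) = 322/39, so y_3 = (161/39) − (64/1521)/(322/39) = 25889/6279.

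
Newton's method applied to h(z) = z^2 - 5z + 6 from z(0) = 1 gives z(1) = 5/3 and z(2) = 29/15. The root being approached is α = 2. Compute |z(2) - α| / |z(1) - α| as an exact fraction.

1/5

z(1) - α = 5/3 - 2 = -1/3, so |z(1) - α| = 1/3.
z(2) - α = 29/15 - 2 = -1/15, so |z(2) - α| = 1/15.
Ratio = (1/15) / (1/3) = 1/5.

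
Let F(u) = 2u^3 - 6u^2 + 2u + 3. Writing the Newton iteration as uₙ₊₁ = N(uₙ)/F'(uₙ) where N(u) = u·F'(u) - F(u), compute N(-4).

-355

F'(u) = 6u^2 - 12u + 2.
N(u) = u·F'(u) - F(u) = u·(6u^2 - 12u + 2) - (2u^3 - 6u^2 + 2u + 3) = 4u^3 - 6u^2 - 3.
N(-4) = -355.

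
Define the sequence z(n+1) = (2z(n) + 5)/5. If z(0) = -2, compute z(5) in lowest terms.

5091/3125

z(1) = (2·(-2) + 5)/5 = 1/5.
z(2) = (2·(1/5) + 5)/5 = 27/25.
z(3) = (2·(27/25) + 5)/5 = 179/125.
z(4) = (2·(179/125) + 5)/5 = 983/625.
z(5) = (2·(983/625) + 5)/5 = 5091/3125.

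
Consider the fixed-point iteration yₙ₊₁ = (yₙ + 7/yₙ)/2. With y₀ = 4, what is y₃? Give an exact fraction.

y₁ = (4 + 7/4)/2 = 23/8.
y₂ = (23/8 + 7/(23/8))/2 = 977/368.
y₃ = (977/368 + 7/(977/368))/2 = 1902497/719072.

1902497/719072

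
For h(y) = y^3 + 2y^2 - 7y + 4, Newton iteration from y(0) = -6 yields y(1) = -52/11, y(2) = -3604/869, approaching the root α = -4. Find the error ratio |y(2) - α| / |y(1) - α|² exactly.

22/79

y(1) - α = -52/11 - (-4) = -52/11 + 4 = -8/11, so |y(1) - α| = 8/11.
y(2) - α = -3604/869 - (-4) = -3604/869 + 4 = -128/869, so |y(2) - α| = 128/869.
|y(1) - α|² = 64/121.
Ratio = (128/869) / (64/121) = 22/79.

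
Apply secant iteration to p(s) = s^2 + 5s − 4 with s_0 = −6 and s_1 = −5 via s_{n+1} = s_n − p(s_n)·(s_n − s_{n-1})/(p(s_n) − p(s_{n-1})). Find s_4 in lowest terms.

p(−6) = 2, p(−5) = −4. s_2 = (−5) − (−4)·((−5) − (−6))/((−4) − 2) = −17/3.
p(−5) = −4, p(−17/3) = −2/9. s_3 = (−17/3) − (−2/9)·((−17/3) − (−5))/((−2/9) − (−4)) = −97/17.
p(−17/3) = −2/9, p(−97/17) = 8/289. s_4 = (−97/17) − (8/289)·((−97/17) − (−17/3))/((8/289) − (−2/9)) = −1853/325.

−1853/325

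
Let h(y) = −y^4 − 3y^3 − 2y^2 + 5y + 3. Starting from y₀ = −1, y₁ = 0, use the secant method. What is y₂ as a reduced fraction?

−3/5

h(−1) = −2, h(0) = 3. y₂ = 0 − 3·(0 − (−1))/(3 − (−2)) = −3/5.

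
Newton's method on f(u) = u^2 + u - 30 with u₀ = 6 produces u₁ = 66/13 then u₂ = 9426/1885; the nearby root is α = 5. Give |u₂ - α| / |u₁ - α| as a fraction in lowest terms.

1/145

u₁ - α = 66/13 - 5 = 1/13, so |u₁ - α| = 1/13.
u₂ - α = 9426/1885 - 5 = 1/1885, so |u₂ - α| = 1/1885.
Ratio = (1/1885) / (1/13) = 1/145.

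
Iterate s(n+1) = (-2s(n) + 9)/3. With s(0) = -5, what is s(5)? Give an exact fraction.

655/243

s(1) = (-2·(-5) + 9)/3 = 19/3.
s(2) = (-2·(19/3) + 9)/3 = -11/9.
s(3) = (-2·(-11/9) + 9)/3 = 103/27.
s(4) = (-2·(103/27) + 9)/3 = 37/81.
s(5) = (-2·(37/81) + 9)/3 = 655/243.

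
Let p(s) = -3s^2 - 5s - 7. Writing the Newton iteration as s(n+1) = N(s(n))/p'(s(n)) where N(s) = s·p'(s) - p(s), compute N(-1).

4

p'(s) = -6s - 5.
N(s) = s·p'(s) - p(s) = s·(-6s - 5) - (-3s^2 - 5s - 7) = -3s^2 + 7.
N(-1) = 4.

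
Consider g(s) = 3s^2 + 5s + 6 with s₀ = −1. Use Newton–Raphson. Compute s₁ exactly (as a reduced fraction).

g'(s) = 6s + 5.
g(−1) = 4, g'(−1) = −1, so s₁ = (−1) − 4/(−1) = 3.

3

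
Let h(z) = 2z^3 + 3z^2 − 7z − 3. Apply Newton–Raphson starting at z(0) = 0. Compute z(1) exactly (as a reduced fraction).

h'(z) = 6z^2 + 6z − 7.
h(0) = −3, h'(0) = −7, so z(1) = 0 − (−3)/(−7) = −3/7.

−3/7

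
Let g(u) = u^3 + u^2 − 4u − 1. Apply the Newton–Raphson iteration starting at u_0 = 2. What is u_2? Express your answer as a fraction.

473/278

g'(u) = 3u^2 + 2u − 4.
g(2) = 3, g'(2) = 12, so u_1 = 2 − 3/12 = 7/4.
g(7/4) = 27/64, g'(7/4) = 139/16, so u_2 = (7/4) − (27/64)/(139/16) = 473/278.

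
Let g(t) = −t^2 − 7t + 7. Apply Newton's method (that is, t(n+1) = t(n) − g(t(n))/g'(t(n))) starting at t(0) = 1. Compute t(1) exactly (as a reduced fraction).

8/9

g'(t) = −2t − 7.
g(1) = −1, g'(1) = −9, so t(1) = 1 − (−1)/(−9) = 8/9.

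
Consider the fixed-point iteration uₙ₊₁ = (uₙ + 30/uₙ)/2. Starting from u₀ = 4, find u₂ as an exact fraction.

u₁ = (4 + 30/4)/2 = 23/4.
u₂ = (23/4 + 30/(23/4))/2 = 1009/184.

1009/184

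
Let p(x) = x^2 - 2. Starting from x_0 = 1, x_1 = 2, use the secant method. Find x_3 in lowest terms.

p(1) = -1, p(2) = 2. x_2 = 2 - 2·(2 - 1)/(2 - (-1)) = 4/3.
p(2) = 2, p(4/3) = -2/9. x_3 = (4/3) - (-2/9)·((4/3) - 2)/((-2/9) - 2) = 7/5.

7/5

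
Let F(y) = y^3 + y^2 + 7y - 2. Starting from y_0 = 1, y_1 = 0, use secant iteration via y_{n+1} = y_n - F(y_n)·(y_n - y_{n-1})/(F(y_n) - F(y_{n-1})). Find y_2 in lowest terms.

2/9

F(1) = 7, F(0) = -2. y_2 = 0 - (-2)·(0 - 1)/((-2) - 7) = 2/9.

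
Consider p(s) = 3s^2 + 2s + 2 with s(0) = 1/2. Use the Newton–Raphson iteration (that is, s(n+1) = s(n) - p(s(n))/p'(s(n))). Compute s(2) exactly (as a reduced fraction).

-29/8

p'(s) = 6s + 2.
p(1/2) = 15/4, p'(1/2) = 5, so s(1) = (1/2) - (15/4)/5 = -1/4.
p(-1/4) = 27/16, p'(-1/4) = 1/2, so s(2) = (-1/4) - (27/16)/(1/2) = -29/8.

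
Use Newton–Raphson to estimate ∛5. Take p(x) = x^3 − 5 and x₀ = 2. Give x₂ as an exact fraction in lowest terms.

503/294

p'(x) = 3x^2.
p(2) = 3, p'(2) = 12, so x₁ = 2 − 3/12 = 7/4.
p(7/4) = 23/64, p'(7/4) = 147/16, so x₂ = (7/4) − (23/64)/(147/16) = 503/294.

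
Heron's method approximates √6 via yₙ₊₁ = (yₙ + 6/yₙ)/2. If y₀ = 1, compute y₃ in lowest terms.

10033/4088

y₁ = (1 + 6/1)/2 = 7/2.
y₂ = (7/2 + 6/(7/2))/2 = 73/28.
y₃ = (73/28 + 6/(73/28))/2 = 10033/4088.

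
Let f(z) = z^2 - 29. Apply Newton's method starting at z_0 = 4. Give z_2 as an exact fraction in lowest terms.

f'(z) = 2z.
f(4) = -13, f'(4) = 8, so z_1 = 4 - (-13)/8 = 45/8.
f(45/8) = 169/64, f'(45/8) = 45/4, so z_2 = (45/8) - (169/64)/(45/4) = 3881/720.

3881/720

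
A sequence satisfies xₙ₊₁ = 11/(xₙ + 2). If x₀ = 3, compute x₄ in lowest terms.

x₁ = 11/(3 + 2) = 11/5.
x₂ = 11/(11/5 + 2) = 55/21.
x₃ = 11/(55/21 + 2) = 231/97.
x₄ = 11/(231/97 + 2) = 1067/425.

1067/425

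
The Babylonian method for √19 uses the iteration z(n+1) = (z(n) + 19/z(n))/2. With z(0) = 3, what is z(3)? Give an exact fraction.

z(1) = (3 + 19/3)/2 = 14/3.
z(2) = (14/3 + 19/(14/3))/2 = 367/84.
z(3) = (367/84 + 19/(367/84))/2 = 268753/61656.

268753/61656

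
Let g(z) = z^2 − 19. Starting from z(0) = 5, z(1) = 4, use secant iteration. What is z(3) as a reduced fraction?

g(5) = 6, g(4) = −3. z(2) = 4 − (−3)·(4 − 5)/((−3) − 6) = 13/3.
g(4) = −3, g(13/3) = −2/9. z(3) = (13/3) − (−2/9)·((13/3) − 4)/((−2/9) − (−3)) = 109/25.

109/25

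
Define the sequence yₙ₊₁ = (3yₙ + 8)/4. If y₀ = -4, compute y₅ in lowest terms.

1319/256

y₁ = (3·(-4) + 8)/4 = -1.
y₂ = (3·(-1) + 8)/4 = 5/4.
y₃ = (3·(5/4) + 8)/4 = 47/16.
y₄ = (3·(47/16) + 8)/4 = 269/64.
y₅ = (3·(269/64) + 8)/4 = 1319/256.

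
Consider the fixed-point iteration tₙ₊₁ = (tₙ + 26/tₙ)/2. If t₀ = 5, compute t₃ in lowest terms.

54100801/10610040

t₁ = (5 + 26/5)/2 = 51/10.
t₂ = (51/10 + 26/(51/10))/2 = 5201/1020.
t₃ = (5201/1020 + 26/(5201/1020))/2 = 54100801/10610040.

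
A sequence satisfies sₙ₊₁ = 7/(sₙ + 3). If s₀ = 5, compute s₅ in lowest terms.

4648/3035

s₁ = 7/(5 + 3) = 7/8.
s₂ = 7/(7/8 + 3) = 56/31.
s₃ = 7/(56/31 + 3) = 217/149.
s₄ = 7/(217/149 + 3) = 1043/664.
s₅ = 7/(1043/664 + 3) = 4648/3035.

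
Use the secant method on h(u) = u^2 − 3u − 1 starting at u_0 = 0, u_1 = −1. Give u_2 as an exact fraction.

−1/4

h(0) = −1, h(−1) = 3. u_2 = (−1) − 3·((−1) − 0)/(3 − (−1)) = −1/4.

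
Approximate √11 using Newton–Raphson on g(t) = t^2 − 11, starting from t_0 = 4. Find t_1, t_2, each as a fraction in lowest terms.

g'(t) = 2t.
g(4) = 5, g'(4) = 8, so t_1 = 4 − 5/8 = 27/8.
g(27/8) = 25/64, g'(27/8) = 27/4, so t_2 = (27/8) − (25/64)/(27/4) = 1433/432.

t_1 = 27/8, t_2 = 1433/432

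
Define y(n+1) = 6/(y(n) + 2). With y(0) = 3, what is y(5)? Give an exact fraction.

330/203

y(1) = 6/(3 + 2) = 6/5.
y(2) = 6/(6/5 + 2) = 15/8.
y(3) = 6/(15/8 + 2) = 48/31.
y(4) = 6/(48/31 + 2) = 93/55.
y(5) = 6/(93/55 + 2) = 330/203.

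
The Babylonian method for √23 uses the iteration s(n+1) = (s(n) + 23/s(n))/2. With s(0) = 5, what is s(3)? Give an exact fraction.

2649601/552480

s(1) = (5 + 23/5)/2 = 24/5.
s(2) = (24/5 + 23/(24/5))/2 = 1151/240.
s(3) = (1151/240 + 23/(1151/240))/2 = 2649601/552480.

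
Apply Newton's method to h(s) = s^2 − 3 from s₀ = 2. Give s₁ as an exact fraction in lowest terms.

7/4

h'(s) = 2s.
h(2) = 1, h'(2) = 4, so s₁ = 2 − 1/4 = 7/4.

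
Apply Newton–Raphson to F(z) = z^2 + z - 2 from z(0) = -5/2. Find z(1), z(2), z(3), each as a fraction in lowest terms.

z(1) = -33/16, z(2) = -1601/800, z(3) = -3843201/1921600

F'(z) = 2z + 1.
F(-5/2) = 7/4, F'(-5/2) = -4, so z(1) = (-5/2) - (7/4)/(-4) = -33/16.
F(-33/16) = 49/256, F'(-33/16) = -25/8, so z(2) = (-33/16) - (49/256)/(-25/8) = -1601/800.
F(-1601/800) = 2401/640000, F'(-1601/800) = -1201/400, so z(3) = (-1601/800) - (2401/640000)/(-1201/400) = -3843201/1921600.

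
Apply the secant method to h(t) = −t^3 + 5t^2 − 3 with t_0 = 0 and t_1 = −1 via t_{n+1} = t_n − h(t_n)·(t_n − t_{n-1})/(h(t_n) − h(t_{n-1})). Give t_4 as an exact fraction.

h(0) = −3, h(−1) = 3. t_2 = (−1) − 3·((−1) − 0)/(3 − (−3)) = −1/2.
h(−1) = 3, h(−1/2) = −13/8. t_3 = (−1/2) − (−13/8)·((−1/2) − (−1))/((−13/8) − 3) = −25/37.
h(−1/2) = −13/8, h(−25/37) = −20709/50653. t_4 = (−25/37) − (−20709/50653)·((−25/37) − (−1/2))/((−20709/50653) − (−13/8)) = −27853/37909.

−27853/37909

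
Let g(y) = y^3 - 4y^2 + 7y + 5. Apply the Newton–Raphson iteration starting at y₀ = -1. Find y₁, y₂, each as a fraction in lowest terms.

y₁ = -11/18, y₂ = -20267/37935

g'(y) = 3y^2 - 8y + 7.
g(-1) = -7, g'(-1) = 18, so y₁ = (-1) - (-7)/18 = -11/18.
g(-11/18) = -5831/5832, g'(-11/18) = 1405/108, so y₂ = (-11/18) - (-5831/5832)/(1405/108) = -20267/37935.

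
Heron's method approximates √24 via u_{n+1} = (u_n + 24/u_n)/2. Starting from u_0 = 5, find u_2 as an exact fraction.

u_1 = (5 + 24/5)/2 = 49/10.
u_2 = (49/10 + 24/(49/10))/2 = 4801/980.

4801/980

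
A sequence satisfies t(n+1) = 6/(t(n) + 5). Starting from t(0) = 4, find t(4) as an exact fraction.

t(1) = 6/(4 + 5) = 2/3.
t(2) = 6/(2/3 + 5) = 18/17.
t(3) = 6/(18/17 + 5) = 102/103.
t(4) = 6/(102/103 + 5) = 618/617.

618/617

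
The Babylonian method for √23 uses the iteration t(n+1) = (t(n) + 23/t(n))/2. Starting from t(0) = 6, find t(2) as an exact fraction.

t(1) = (6 + 23/6)/2 = 59/12.
t(2) = (59/12 + 23/(59/12))/2 = 6793/1416.

6793/1416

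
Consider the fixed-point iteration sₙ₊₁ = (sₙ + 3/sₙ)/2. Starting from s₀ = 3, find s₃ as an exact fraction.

s₁ = (3 + 3/3)/2 = 2.
s₂ = (2 + 3/2)/2 = 7/4.
s₃ = (7/4 + 3/(7/4))/2 = 97/56.

97/56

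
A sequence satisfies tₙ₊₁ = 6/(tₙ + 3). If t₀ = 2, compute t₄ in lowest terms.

62/45

t₁ = 6/(2 + 3) = 6/5.
t₂ = 6/(6/5 + 3) = 10/7.
t₃ = 6/(10/7 + 3) = 42/31.
t₄ = 6/(42/31 + 3) = 62/45.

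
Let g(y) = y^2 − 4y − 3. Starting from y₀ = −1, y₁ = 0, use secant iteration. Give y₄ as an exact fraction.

−195/302

g(−1) = 2, g(0) = −3. y₂ = 0 − (−3)·(0 − (−1))/((−3) − 2) = −3/5.
g(0) = −3, g(−3/5) = −6/25. y₃ = (−3/5) − (−6/25)·((−3/5) − 0)/((−6/25) − (−3)) = −15/23.
g(−3/5) = −6/25, g(−15/23) = 18/529. y₄ = (−15/23) − (18/529)·((−15/23) − (−3/5))/((18/529) − (−6/25)) = −195/302.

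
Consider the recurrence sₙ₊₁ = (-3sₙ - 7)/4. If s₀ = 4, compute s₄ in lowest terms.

s₁ = (-3·4 - 7)/4 = -19/4.
s₂ = (-3·(-19/4) - 7)/4 = 29/16.
s₃ = (-3·(29/16) - 7)/4 = -199/64.
s₄ = (-3·(-199/64) - 7)/4 = 149/256.

149/256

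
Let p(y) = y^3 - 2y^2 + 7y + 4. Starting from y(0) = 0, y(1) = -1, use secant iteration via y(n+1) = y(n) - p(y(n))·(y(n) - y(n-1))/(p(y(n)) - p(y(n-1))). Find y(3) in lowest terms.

p(0) = 4, p(-1) = -6. y(2) = (-1) - (-6)·((-1) - 0)/((-6) - 4) = -2/5.
p(-1) = -6, p(-2/5) = 102/125. y(3) = (-2/5) - (102/125)·((-2/5) - (-1))/((102/125) - (-6)) = -67/142.

-67/142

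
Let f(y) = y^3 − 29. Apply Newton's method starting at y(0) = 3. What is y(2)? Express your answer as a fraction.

1714381/558009

f'(y) = 3y^2.
f(3) = −2, f'(3) = 27, so y(1) = 3 − (−2)/27 = 83/27.
f(83/27) = 980/19683, f'(83/27) = 6889/243, so y(2) = (83/27) − (980/19683)/(6889/243) = 1714381/558009.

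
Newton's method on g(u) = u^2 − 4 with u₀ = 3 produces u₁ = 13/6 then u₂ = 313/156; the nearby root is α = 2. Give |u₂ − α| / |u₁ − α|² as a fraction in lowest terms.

u₁ − α = 13/6 − 2 = 1/6, so |u₁ − α| = 1/6.
u₂ − α = 313/156 − 2 = 1/156, so |u₂ − α| = 1/156.
|u₁ − α|² = 1/36.
Ratio = (1/156) / (1/36) = 3/13.

3/13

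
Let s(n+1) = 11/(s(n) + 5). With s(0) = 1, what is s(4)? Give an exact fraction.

2981/1806

s(1) = 11/(1 + 5) = 11/6.
s(2) = 11/(11/6 + 5) = 66/41.
s(3) = 11/(66/41 + 5) = 451/271.
s(4) = 11/(451/271 + 5) = 2981/1806.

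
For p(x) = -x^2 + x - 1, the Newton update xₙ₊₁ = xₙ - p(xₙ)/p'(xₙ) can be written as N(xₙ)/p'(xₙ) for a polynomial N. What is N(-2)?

p'(x) = -2x + 1.
N(x) = x·p'(x) - p(x) = x·(-2x + 1) - (-x^2 + x - 1) = -x^2 + 1.
N(-2) = -3.

-3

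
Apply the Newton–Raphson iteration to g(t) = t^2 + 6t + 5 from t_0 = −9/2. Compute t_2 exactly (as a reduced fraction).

g'(t) = 2t + 6.
g(−9/2) = −7/4, g'(−9/2) = −3, so t_1 = (−9/2) − (−7/4)/(−3) = −61/12.
g(−61/12) = 49/144, g'(−61/12) = −25/6, so t_2 = (−61/12) − (49/144)/(−25/6) = −3001/600.

−3001/600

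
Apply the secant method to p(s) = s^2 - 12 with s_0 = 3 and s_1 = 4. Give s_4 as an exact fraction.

p(3) = -3, p(4) = 4. s_2 = 4 - 4·(4 - 3)/(4 - (-3)) = 24/7.
p(4) = 4, p(24/7) = -12/49. s_3 = (24/7) - (-12/49)·((24/7) - 4)/((-12/49) - 4) = 45/13.
p(24/7) = -12/49, p(45/13) = -3/169. s_4 = (45/13) - (-3/169)·((45/13) - (24/7))/((-3/169) - (-12/49)) = 724/209.

724/209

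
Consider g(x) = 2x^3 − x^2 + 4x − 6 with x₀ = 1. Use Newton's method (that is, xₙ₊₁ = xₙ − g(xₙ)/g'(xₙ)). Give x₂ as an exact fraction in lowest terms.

1335/1196

g'(x) = 6x^2 − 2x + 4.
g(1) = −1, g'(1) = 8, so x₁ = 1 − (−1)/8 = 9/8.
g(9/8) = 21/256, g'(9/8) = 299/32, so x₂ = (9/8) − (21/256)/(299/32) = 1335/1196.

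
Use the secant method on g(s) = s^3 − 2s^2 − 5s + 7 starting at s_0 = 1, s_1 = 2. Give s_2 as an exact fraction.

5/4

g(1) = 1, g(2) = −3. s_2 = 2 − (−3)·(2 − 1)/((−3) − 1) = 5/4.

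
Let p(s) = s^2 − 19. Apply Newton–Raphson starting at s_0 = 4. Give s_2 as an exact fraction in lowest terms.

2441/560

p'(s) = 2s.
p(4) = −3, p'(4) = 8, so s_1 = 4 − (−3)/8 = 35/8.
p(35/8) = 9/64, p'(35/8) = 35/4, so s_2 = (35/8) − (9/64)/(35/4) = 2441/560.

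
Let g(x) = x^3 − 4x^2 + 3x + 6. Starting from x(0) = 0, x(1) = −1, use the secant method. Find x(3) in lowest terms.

g(0) = 6, g(−1) = −2. x(2) = (−1) − (−2)·((−1) − 0)/((−2) − 6) = −3/4.
g(−1) = −2, g(−3/4) = 69/64. x(3) = (−3/4) − (69/64)·((−3/4) − (−1))/((69/64) − (−2)) = −165/197.

−165/197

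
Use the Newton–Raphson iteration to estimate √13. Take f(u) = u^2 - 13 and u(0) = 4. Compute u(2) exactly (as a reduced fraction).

1673/464

f'(u) = 2u.
f(4) = 3, f'(4) = 8, so u(1) = 4 - 3/8 = 29/8.
f(29/8) = 9/64, f'(29/8) = 29/4, so u(2) = (29/8) - (9/64)/(29/4) = 1673/464.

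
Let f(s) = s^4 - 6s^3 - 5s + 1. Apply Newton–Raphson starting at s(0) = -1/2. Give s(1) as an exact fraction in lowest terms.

f'(s) = 4s^3 - 18s^2 - 5.
f(-1/2) = 69/16, f'(-1/2) = -10, so s(1) = (-1/2) - (69/16)/(-10) = -11/160.

-11/160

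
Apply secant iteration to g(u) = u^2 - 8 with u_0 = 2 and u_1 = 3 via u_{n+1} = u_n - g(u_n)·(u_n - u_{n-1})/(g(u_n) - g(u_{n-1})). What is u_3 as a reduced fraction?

82/29

g(2) = -4, g(3) = 1. u_2 = 3 - 1·(3 - 2)/(1 - (-4)) = 14/5.
g(3) = 1, g(14/5) = -4/25. u_3 = (14/5) - (-4/25)·((14/5) - 3)/((-4/25) - 1) = 82/29.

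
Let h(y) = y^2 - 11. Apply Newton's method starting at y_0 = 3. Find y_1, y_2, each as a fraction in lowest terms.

y_1 = 10/3, y_2 = 199/60

h'(y) = 2y.
h(3) = -2, h'(3) = 6, so y_1 = 3 - (-2)/6 = 10/3.
h(10/3) = 1/9, h'(10/3) = 20/3, so y_2 = (10/3) - (1/9)/(20/3) = 199/60.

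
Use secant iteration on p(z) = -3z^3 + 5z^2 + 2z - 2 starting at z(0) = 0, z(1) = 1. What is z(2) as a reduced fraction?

1/2

p(0) = -2, p(1) = 2. z(2) = 1 - 2·(1 - 0)/(2 - (-2)) = 1/2.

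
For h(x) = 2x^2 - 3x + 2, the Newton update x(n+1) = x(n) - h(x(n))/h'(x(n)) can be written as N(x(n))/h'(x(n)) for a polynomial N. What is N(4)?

h'(x) = 4x - 3.
N(x) = x·h'(x) - h(x) = x·(4x - 3) - (2x^2 - 3x + 2) = 2x^2 - 2.
N(4) = 30.

30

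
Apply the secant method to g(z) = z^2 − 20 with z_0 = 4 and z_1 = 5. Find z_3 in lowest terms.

g(4) = −4, g(5) = 5. z_2 = 5 − 5·(5 − 4)/(5 − (−4)) = 40/9.
g(5) = 5, g(40/9) = −20/81. z_3 = (40/9) − (−20/81)·((40/9) − 5)/((−20/81) − 5) = 76/17.

76/17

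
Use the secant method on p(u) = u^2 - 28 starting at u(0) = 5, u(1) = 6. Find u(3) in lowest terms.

p(5) = -3, p(6) = 8. u(2) = 6 - 8·(6 - 5)/(8 - (-3)) = 58/11.
p(6) = 8, p(58/11) = -24/121. u(3) = (58/11) - (-24/121)·((58/11) - 6)/((-24/121) - 8) = 164/31.

164/31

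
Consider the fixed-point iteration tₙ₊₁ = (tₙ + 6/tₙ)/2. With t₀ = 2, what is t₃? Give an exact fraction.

4801/1960

t₁ = (2 + 6/2)/2 = 5/2.
t₂ = (5/2 + 6/(5/2))/2 = 49/20.
t₃ = (49/20 + 6/(49/20))/2 = 4801/1960.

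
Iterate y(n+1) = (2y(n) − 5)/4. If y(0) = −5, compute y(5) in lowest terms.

−165/64

y(1) = (2·(−5) − 5)/4 = −15/4.
y(2) = (2·(−15/4) − 5)/4 = −25/8.
y(3) = (2·(−25/8) − 5)/4 = −45/16.
y(4) = (2·(−45/16) − 5)/4 = −85/32.
y(5) = (2·(−85/32) − 5)/4 = −165/64.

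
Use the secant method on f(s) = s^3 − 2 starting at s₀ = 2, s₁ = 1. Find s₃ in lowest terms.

218/169

f(2) = 6, f(1) = −1. s₂ = 1 − (−1)·(1 − 2)/((−1) − 6) = 8/7.
f(1) = −1, f(8/7) = −174/343. s₃ = (8/7) − (−174/343)·((8/7) − 1)/((−174/343) − (−1)) = 218/169.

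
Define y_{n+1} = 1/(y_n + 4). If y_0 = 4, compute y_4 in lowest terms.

y_1 = 1/(4 + 4) = 1/8.
y_2 = 1/(1/8 + 4) = 8/33.
y_3 = 1/(8/33 + 4) = 33/140.
y_4 = 1/(33/140 + 4) = 140/593.

140/593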